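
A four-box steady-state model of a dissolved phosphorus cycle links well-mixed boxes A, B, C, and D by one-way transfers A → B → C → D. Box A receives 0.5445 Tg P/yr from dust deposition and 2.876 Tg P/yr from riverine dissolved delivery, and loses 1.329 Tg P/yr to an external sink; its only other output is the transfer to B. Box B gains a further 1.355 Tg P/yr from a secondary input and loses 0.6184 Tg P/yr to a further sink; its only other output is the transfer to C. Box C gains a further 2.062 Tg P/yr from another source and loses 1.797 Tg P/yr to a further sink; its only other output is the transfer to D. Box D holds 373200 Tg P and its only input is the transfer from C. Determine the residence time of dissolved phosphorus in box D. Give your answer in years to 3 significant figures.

121000 yr

Box A: F(A→B) = (0.5445 + 2.876) − 1.329 = 2.0915 Tg P/yr.
Box B: F(B→C) = (2.0915 + 1.355) − 0.6184 = 2.8281 Tg P/yr.
Box C: F(C→D) = (2.8281 + 2.062) − 1.797 = 3.0931 Tg P/yr.
Box D throughput = its input = 3.0931 Tg P/yr; τ = 373200 / 3.0931 = 120700 yr.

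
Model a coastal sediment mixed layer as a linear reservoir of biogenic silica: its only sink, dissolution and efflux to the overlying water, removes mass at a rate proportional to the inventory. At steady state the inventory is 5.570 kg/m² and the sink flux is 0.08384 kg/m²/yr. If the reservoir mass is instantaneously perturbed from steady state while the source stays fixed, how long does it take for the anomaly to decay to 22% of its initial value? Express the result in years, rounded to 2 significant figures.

For a linear reservoir the anomaly decays as exp(−t/τ) with τ = M/F = 5.570/0.08384 = 66.44 yr.
exp(−t/τ) = 0.22 ⇒ t = −τ ln(0.22) = 66.44 × 1.514 = 100.6 yr.

100 yr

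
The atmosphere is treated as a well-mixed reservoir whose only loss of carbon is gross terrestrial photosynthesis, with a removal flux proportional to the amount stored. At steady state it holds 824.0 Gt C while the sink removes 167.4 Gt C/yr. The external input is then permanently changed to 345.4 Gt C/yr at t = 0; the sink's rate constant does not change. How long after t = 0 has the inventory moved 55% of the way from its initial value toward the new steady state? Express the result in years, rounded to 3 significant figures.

τ = M₀/F₀ = 824.0/167.4 = 4.922 yr.
The remaining gap fraction is e^(−t/τ); 55% covered ⇒ e^(−t/τ) = 0.450.
t = −τ ln(0.450) = 4.922 × 0.7985 = 3.931 yr.

3.93 yr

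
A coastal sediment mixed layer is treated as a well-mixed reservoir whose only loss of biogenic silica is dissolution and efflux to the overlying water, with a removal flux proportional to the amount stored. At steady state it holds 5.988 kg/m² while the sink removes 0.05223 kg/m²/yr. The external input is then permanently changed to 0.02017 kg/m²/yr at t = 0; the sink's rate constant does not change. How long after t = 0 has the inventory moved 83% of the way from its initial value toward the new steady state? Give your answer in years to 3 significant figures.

203 yr

τ = M₀/F₀ = 5.988/0.05223 = 114.6 yr.
The remaining gap fraction is e^(−t/τ); 83% covered ⇒ e^(−t/τ) = 0.170.
t = −τ ln(0.170) = 114.6 × 1.772 = 203.1 yr.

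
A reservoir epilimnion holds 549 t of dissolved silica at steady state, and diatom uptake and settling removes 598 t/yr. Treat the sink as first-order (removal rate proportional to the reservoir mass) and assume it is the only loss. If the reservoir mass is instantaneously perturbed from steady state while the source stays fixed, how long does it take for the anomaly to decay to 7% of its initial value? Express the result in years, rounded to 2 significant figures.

2.4 yr

For a linear reservoir the anomaly decays as exp(−t/τ) with τ = M/F = 549/598 = 0.9181 yr.
exp(−t/τ) = 0.07 ⇒ t = −τ ln(0.07) = 0.9181 × 2.659 = 2.441 yr.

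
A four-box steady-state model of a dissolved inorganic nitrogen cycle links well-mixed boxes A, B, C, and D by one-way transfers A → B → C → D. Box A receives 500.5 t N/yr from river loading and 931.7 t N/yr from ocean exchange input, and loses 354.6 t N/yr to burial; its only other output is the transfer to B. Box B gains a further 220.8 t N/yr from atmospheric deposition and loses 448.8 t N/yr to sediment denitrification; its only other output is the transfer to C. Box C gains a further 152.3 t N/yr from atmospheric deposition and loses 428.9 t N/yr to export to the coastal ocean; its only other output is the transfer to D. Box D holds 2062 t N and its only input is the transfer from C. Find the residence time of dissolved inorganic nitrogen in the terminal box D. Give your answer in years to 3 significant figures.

Box A: F(A→B) = (500.5 + 931.7) − 354.6 = 1077.6 t N/yr.
Box B: F(B→C) = (1077.6 + 220.8) − 448.8 = 849.60 t N/yr.
Box C: F(C→D) = (849.60 + 152.3) − 428.9 = 573.00 t N/yr.
Box D throughput = its input = 573.00 t N/yr; τ = 2062 / 573.00 = 3.599 yr.

3.60 yr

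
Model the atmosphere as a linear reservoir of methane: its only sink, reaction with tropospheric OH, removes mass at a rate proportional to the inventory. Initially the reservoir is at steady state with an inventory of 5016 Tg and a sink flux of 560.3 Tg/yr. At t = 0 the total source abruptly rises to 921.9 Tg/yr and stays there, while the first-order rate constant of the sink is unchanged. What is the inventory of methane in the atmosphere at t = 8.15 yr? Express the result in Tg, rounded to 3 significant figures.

τ = M₀/F₀ = 5016/560.3 = 8.952 yr; rate constant k = 1/τ.
New steady state M_∞ = F₁/k = F₁·τ = 921.9 × 8.952 = 8253.2 Tg.
M(t) = M_∞ + (M₀ − M_∞)·e^(−t/τ); t/τ = 8.15/8.952 = 0.9104, so e^(−t/τ) = 0.4024.
M(t) = 8253.2 − 3237 × 0.4024 = 6950.6 Tg.

6950 Tg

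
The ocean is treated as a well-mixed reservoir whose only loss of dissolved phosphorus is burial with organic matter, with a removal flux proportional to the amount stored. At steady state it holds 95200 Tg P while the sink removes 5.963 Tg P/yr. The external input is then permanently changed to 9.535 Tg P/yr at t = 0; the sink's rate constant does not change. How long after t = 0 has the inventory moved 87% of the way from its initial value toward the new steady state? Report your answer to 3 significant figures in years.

32600 yr

τ = M₀/F₀ = 95200/5.963 = 15970 yr.
The remaining gap fraction is e^(−t/τ); 87% covered ⇒ e^(−t/τ) = 0.130.
t = −τ ln(0.130) = 15970 × 2.040 = 32570 yr.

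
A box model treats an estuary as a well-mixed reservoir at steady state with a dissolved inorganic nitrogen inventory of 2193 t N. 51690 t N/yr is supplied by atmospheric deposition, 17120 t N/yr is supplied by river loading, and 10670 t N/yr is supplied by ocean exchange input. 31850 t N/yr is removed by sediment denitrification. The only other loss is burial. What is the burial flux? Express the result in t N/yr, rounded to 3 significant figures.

47600 t N/yr

At steady state ΣF_in = ΣF_out.
ΣF_in = 51690 + 17120 + 10670 = 79480 t N/yr.
Burial flux = ΣF_in − (31850) = 79480 − 31850 = 47630 t N/yr.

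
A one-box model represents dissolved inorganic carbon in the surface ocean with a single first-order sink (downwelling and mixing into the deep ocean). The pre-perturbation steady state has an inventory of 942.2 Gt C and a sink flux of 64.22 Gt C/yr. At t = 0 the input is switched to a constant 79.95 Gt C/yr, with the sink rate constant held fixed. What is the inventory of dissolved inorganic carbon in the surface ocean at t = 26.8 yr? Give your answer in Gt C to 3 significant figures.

The sink rate constant is k = F₀/M₀ = 64.22/942.2 = 0.06816 yr⁻¹.
Solving dM/dt = F₁ − kM with M(0) = M₀ gives M(t) = F₁/k + (M₀ − F₁/k)·e^(−kt).
F₁/k = 79.95/0.06816 = 1173.0 Gt C; kt = 0.06816 × 26.8 = 1.827, e^(−kt) = 0.1609.
M(26.8) = 1173.0 + (942.2 − 1173.0) × 0.1609 = 1173.0 − 37.14 = 1135.8 Gt C.

1140 Gt C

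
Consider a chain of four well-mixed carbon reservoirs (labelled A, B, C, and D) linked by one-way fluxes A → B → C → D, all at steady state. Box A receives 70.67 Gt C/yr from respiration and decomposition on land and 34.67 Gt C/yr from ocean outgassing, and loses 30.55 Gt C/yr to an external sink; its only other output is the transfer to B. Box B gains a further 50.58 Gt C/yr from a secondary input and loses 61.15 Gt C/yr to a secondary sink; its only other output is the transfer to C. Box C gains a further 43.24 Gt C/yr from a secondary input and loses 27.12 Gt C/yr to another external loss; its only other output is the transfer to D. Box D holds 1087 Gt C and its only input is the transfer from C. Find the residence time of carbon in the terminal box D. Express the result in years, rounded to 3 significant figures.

13.5 yr

Box A: F(A→B) = (70.67 + 34.67) − 30.55 = 74.790 Gt C/yr.
Box B: F(B→C) = (74.790 + 50.58) − 61.15 = 64.220 Gt C/yr.
Box C: F(C→D) = (64.220 + 43.24) − 27.12 = 80.340 Gt C/yr.
Box D throughput = its input = 80.340 Gt C/yr; τ = 1087 / 80.340 = 13.53 yr.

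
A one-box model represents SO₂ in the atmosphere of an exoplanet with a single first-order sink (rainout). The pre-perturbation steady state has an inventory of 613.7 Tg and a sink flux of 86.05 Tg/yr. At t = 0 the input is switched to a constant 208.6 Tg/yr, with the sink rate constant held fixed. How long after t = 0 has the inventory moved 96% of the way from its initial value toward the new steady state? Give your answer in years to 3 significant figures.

τ = M₀/F₀ = 613.7/86.05 = 7.132 yr.
The remaining gap fraction is e^(−t/τ); 96% covered ⇒ e^(−t/τ) = 0.0400.
t = −τ ln(0.0400) = 7.132 × 3.219 = 22.96 yr.

23.0 yr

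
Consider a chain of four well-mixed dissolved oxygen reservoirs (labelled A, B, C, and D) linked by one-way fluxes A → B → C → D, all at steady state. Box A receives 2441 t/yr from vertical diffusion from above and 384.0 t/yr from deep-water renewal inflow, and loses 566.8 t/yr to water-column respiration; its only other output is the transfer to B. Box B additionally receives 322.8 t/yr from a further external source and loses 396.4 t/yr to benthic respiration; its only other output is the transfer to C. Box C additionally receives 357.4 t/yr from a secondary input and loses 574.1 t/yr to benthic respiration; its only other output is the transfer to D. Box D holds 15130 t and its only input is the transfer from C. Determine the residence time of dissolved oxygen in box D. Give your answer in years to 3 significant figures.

7.69 yr

Box A: F(A→B) = (2441 + 384.0) − 566.8 = 2258.2 t/yr.
Box B: F(B→C) = (2258.2 + 322.8) − 396.4 = 2184.6 t/yr.
Box C: F(C→D) = (2184.6 + 357.4) − 574.1 = 1967.9 t/yr.
Box D throughput = its input = 1967.9 t/yr; τ = 15130 / 1967.9 = 7.688 yr.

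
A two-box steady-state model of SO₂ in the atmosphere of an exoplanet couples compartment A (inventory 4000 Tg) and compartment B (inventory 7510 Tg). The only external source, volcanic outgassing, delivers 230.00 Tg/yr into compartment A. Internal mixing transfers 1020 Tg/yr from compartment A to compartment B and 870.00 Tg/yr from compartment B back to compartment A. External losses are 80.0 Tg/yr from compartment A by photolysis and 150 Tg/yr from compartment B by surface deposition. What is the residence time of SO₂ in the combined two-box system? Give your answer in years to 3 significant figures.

Residence time in the combined system uses the total inventory and the total *external* removal — internal exchanges between the two boxes cancel.
M_total = 4000 + 7510 = 11510 Tg.
ΣF_external_out = 80.0 + 150 = 230.00 Tg/yr.
τ = M_total / ΣF_ext = 11510 / 230.00 = 50.04 yr.

50.0 yr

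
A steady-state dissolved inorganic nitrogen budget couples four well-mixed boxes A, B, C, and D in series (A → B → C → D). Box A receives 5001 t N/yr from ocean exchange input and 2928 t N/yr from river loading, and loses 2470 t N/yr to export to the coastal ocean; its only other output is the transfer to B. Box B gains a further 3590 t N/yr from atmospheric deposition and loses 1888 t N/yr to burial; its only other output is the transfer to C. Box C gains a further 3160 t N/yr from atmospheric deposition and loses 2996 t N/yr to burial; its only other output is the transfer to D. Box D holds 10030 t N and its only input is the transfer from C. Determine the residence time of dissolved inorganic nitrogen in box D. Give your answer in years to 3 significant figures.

1.37 yr

Box A: F(A→B) = (5001 + 2928) − 2470 = 5459.0 t N/yr.
Box B: F(B→C) = (5459.0 + 3590) − 1888 = 7161.0 t N/yr.
Box C: F(C→D) = (7161.0 + 3160) − 2996 = 7325.0 t N/yr.
Box D throughput = its input = 7325.0 t N/yr; τ = 10030 / 7325.0 = 1.369 yr.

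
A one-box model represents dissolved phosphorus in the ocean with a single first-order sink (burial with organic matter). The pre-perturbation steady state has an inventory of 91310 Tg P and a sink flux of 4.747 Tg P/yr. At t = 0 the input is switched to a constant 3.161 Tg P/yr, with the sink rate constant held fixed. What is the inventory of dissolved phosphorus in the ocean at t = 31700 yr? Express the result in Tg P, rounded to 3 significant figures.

66700 Tg P

The sink rate constant is k = F₀/M₀ = 4.747/91310 = 5.199×10^-5 yr⁻¹.
Solving dM/dt = F₁ − kM with M(0) = M₀ gives M(t) = F₁/k + (M₀ − F₁/k)·e^(−kt).
F₁/k = 3.161/5.199×10^-5 = 60803 Tg P; kt = 5.199×10^-5 × 31700 = 1.648, e^(−kt) = 0.1924.
M(31700) = 60803 + (91310 − 60803) × 0.1924 = 60803 + 5871 = 66673 Tg P.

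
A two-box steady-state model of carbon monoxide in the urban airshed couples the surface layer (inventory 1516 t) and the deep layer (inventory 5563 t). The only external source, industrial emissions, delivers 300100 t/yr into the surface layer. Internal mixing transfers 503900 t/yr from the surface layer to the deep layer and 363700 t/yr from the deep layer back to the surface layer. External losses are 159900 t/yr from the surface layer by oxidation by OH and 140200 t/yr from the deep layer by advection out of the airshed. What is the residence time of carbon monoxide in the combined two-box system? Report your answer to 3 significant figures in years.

Treat the two boxes together as one reservoir: the mixing fluxes between them are internal recycling, so τ = ΣM / Σ(external losses).
M_total = 1516 + 5563 = 7079.0 t.
ΣF_external_out = 159900 + 140200 = 300100 t/yr.
τ = M_total / ΣF_ext = 7079.0 / 300100 = 0.02359 yr.

0.0236 yr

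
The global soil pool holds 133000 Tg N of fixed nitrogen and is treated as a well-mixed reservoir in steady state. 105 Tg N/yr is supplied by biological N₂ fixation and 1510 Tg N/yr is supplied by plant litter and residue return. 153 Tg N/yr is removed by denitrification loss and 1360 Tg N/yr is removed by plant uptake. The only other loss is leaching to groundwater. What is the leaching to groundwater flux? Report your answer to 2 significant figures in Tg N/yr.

100 Tg N/yr

At steady state ΣF_in = ΣF_out.
ΣF_in = 105 + 1510 = 1615.0 Tg N/yr.
Leaching to groundwater flux = ΣF_in − (153 + 1360) = 1615.0 − 1513 = 102.0 Tg N/yr.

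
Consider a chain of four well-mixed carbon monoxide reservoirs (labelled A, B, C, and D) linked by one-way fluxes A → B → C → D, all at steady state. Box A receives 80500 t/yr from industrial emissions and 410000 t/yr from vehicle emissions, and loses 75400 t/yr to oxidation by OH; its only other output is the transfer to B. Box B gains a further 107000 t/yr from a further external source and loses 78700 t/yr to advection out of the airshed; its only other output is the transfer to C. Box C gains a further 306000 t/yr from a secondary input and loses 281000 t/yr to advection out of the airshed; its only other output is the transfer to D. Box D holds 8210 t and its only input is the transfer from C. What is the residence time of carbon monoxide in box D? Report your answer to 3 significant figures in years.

0.0175 yr

Box A: F(A→B) = (80500 + 410000) − 75400 = 415100 t/yr.
Box B: F(B→C) = (415100 + 107000) − 78700 = 443400 t/yr.
Box C: F(C→D) = (443400 + 306000) − 281000 = 468400 t/yr.
Box D throughput = its input = 468400 t/yr; τ = 8210 / 468400 = 0.01753 yr.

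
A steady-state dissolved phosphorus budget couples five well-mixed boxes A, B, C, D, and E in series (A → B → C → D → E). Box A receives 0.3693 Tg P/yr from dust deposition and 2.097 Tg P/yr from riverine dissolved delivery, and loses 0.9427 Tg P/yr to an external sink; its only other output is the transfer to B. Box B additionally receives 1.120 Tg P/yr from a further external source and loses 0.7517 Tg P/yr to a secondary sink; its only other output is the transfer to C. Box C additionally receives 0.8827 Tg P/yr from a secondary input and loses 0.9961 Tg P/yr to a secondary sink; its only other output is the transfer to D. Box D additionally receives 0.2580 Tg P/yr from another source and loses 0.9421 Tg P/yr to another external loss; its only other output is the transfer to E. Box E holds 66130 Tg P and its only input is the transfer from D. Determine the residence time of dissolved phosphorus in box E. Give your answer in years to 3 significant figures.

Box A: F(A→B) = (0.3693 + 2.097) − 0.9427 = 1.5236 Tg P/yr.
Box B: F(B→C) = (1.5236 + 1.120) − 0.7517 = 1.8919 Tg P/yr.
Box C: F(C→D) = (1.8919 + 0.8827) − 0.9961 = 1.7785 Tg P/yr.
Box D: F(D→E) = (1.7785 + 0.2580) − 0.9421 = 1.0944 Tg P/yr.
Box E throughput = its input = 1.0944 Tg P/yr; τ = 66130 / 1.0944 = 60430 yr.

60400 yr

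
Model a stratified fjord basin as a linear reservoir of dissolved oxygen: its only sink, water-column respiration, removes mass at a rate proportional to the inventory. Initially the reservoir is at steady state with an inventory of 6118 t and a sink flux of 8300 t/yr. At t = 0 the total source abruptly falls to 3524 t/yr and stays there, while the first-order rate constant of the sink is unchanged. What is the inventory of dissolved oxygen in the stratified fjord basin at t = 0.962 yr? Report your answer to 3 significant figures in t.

Residence time τ = M₀/F₀ = 0.7371 yr. The eventual steady state is M_∞ = M₀·(F₁/F₀) = 6118 × 3524/8300 = 2597.6 t.
The anomaly ΔM(t) = M(t) − M_∞ decays as ΔM₀·e^(−t/τ) with ΔM₀ = 6118 − 2597.6 = 3520 t.
At t = 0.962 yr, e^(−t/τ) = e^(−1.305) = 0.2711, so ΔM = 954.5 t and M = 2597.6 + 954.5 = 3552.1 t.

3550 t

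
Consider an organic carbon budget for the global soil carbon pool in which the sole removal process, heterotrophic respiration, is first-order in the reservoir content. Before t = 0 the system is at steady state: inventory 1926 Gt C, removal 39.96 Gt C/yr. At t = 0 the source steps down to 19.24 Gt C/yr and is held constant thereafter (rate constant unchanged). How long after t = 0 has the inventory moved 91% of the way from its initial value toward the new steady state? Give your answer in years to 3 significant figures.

116 yr

τ = M₀/F₀ = 1926/39.96 = 48.20 yr.
The remaining gap fraction is e^(−t/τ); 91% covered ⇒ e^(−t/τ) = 0.0900.
t = −τ ln(0.0900) = 48.20 × 2.408 = 116.1 yr.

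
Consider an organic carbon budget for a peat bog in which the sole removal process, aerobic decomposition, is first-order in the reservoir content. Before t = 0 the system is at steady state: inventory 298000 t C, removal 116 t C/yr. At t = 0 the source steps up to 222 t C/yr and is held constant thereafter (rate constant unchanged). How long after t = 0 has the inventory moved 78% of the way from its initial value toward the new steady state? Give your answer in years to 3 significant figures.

3890 yr

τ = M₀/F₀ = 298000/116 = 2569 yr.
The remaining gap fraction is e^(−t/τ); 78% covered ⇒ e^(−t/τ) = 0.220.
t = −τ ln(0.220) = 2569 × 1.514 = 3890 yr.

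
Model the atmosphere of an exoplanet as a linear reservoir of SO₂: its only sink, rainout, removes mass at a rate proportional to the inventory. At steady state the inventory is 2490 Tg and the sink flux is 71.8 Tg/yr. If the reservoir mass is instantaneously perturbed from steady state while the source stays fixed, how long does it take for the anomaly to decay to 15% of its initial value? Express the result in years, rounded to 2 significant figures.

For a linear reservoir the anomaly decays as exp(−t/τ) with τ = M/F = 2490/71.8 = 34.68 yr.
exp(−t/τ) = 0.15 ⇒ t = −τ ln(0.15) = 34.68 × 1.897 = 65.79 yr.

66 yr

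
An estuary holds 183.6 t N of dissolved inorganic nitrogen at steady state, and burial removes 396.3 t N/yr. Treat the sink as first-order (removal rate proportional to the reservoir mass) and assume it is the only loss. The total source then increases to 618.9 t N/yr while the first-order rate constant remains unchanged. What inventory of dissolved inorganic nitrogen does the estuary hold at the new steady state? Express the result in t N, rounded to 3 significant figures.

287 t N

Rate constant k = F/M = 396.3 / 183.6 = 2.158 yr⁻¹.
At the new steady state, source = k·M_new ⇒ M_new = 618.9 / 2.158 = 286.7 t N.
(Equivalently M_new = M × F_new/F_old = 183.6 × 618.9/396.3.)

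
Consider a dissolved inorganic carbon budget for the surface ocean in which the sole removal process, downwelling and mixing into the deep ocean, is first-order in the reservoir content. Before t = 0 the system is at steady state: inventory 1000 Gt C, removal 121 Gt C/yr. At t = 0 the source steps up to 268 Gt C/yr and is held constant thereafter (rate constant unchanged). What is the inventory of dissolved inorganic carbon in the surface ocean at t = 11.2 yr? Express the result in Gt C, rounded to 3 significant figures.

1900 Gt C

τ = M₀/F₀ = 1000/121 = 8.264 yr; rate constant k = 1/τ.
New steady state M_∞ = F₁/k = F₁·τ = 268 × 8.264 = 2214.9 Gt C.
M(t) = M_∞ + (M₀ − M_∞)·e^(−t/τ); t/τ = 11.2/8.264 = 1.355, so e^(−t/τ) = 0.2579.
M(t) = 2214.9 − 1215 × 0.2579 = 1901.6 Gt C.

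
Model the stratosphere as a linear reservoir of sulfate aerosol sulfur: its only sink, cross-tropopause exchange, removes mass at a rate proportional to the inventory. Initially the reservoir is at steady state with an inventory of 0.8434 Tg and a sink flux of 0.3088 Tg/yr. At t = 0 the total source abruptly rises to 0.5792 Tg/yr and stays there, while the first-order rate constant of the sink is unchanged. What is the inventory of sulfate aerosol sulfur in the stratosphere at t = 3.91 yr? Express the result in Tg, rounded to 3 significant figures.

1.41 Tg

Residence time τ = M₀/F₀ = 2.731 yr. The eventual steady state is M_∞ = M₀·(F₁/F₀) = 0.8434 × 0.5792/0.3088 = 1.5819 Tg.
The anomaly ΔM(t) = M(t) − M_∞ decays as ΔM₀·e^(−t/τ) with ΔM₀ = 0.8434 − 1.5819 = −0.7385 Tg.
At t = 3.91 yr, e^(−t/τ) = e^(−1.432) = 0.2389, so ΔM = −0.1765 Tg and M = 1.5819 − 0.1765 = 1.4055 Tg.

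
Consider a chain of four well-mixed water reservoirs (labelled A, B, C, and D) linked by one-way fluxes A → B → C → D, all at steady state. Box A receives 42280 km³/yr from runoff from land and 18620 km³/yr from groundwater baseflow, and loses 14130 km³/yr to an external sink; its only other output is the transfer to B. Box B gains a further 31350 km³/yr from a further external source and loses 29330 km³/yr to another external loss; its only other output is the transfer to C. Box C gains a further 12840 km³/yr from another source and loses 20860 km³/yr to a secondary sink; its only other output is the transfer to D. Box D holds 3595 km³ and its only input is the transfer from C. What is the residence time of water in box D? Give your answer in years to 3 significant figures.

0.0882 yr

Box A: F(A→B) = (42280 + 18620) − 14130 = 46770 km³/yr.
Box B: F(B→C) = (46770 + 31350) − 29330 = 48790 km³/yr.
Box C: F(C→D) = (48790 + 12840) − 20860 = 40770 km³/yr.
Box D throughput = its input = 40770 km³/yr; τ = 3595 / 40770 = 0.08818 yr.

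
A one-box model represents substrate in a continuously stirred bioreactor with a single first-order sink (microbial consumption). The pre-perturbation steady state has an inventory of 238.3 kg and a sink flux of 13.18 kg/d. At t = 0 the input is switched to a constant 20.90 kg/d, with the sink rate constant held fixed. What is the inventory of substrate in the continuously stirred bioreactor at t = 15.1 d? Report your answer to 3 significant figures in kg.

Residence time τ = M₀/F₀ = 18.08 d. The eventual steady state is M_∞ = M₀·(F₁/F₀) = 238.3 × 20.90/13.18 = 377.88 kg.
The anomaly ΔM(t) = M(t) − M_∞ decays as ΔM₀·e^(−t/τ) with ΔM₀ = 238.3 − 377.88 = −139.6 kg.
At t = 15.1 d, e^(−t/τ) = e^(−0.8352) = 0.4338, so ΔM = −60.55 kg and M = 377.88 − 60.55 = 317.33 kg.

317 kg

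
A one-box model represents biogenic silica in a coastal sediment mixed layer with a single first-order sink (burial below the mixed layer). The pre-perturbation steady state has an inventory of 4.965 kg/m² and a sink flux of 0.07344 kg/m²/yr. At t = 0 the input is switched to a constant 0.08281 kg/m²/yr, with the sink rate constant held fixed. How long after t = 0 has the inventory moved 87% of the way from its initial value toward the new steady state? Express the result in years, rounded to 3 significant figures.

138 yr

τ = M₀/F₀ = 4.965/0.07344 = 67.61 yr.
The remaining gap fraction is e^(−t/τ); 87% covered ⇒ e^(−t/τ) = 0.130.
t = −τ ln(0.130) = 67.61 × 2.040 = 137.9 yr.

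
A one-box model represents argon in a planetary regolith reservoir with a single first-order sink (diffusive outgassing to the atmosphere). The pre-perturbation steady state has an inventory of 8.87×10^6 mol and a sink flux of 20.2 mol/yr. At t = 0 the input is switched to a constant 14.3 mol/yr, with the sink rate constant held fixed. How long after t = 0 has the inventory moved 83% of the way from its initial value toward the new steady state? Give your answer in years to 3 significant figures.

τ = M₀/F₀ = 8.87×10^6/20.2 = 439100 yr.
The remaining gap fraction is e^(−t/τ); 83% covered ⇒ e^(−t/τ) = 0.170.
t = −τ ln(0.170) = 439100 × 1.772 = 778100 yr.

778000 yr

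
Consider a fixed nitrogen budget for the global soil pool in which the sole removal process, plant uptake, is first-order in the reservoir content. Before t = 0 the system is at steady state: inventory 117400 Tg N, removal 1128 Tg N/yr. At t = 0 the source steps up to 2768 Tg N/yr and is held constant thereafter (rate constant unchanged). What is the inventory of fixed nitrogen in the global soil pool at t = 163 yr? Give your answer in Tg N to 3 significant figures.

252000 Tg N

Residence time τ = M₀/F₀ = 104.1 yr. The eventual steady state is M_∞ = M₀·(F₁/F₀) = 117400 × 2768/1128 = 288090 Tg N.
The anomaly ΔM(t) = M(t) − M_∞ decays as ΔM₀·e^(−t/τ) with ΔM₀ = 117400 − 288090 = −170700 Tg N.
At t = 163 yr, e^(−t/τ) = e^(−1.566) = 0.2089, so ΔM = −35650 Tg N and M = 288090 − 35650 = 252440 Tg N.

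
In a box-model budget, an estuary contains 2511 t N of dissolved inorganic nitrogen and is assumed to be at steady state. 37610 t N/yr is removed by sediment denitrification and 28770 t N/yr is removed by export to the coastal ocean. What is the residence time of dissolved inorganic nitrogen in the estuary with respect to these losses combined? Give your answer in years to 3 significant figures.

Total removal = 37610 + 28770 = 66380 t N/yr.
τ = M / ΣF_out = 2511 / 66380 = 0.03783 yr.

0.0378 yr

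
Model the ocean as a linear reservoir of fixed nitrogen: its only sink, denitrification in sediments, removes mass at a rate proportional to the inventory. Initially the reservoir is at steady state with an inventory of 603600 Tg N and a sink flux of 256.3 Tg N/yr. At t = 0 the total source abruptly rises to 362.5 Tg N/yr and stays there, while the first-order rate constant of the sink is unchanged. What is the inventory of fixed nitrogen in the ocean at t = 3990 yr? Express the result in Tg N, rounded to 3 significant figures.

808000 Tg N

Residence time τ = M₀/F₀ = 2355 yr. The eventual steady state is M_∞ = M₀·(F₁/F₀) = 603600 × 362.5/256.3 = 853710 Tg N.
The anomaly ΔM(t) = M(t) − M_∞ decays as ΔM₀·e^(−t/τ) with ΔM₀ = 603600 − 853710 = −250100 Tg N.
At t = 3990 yr, e^(−t/τ) = e^(−1.694) = 0.1837, so ΔM = −45950 Tg N and M = 853710 − 45950 = 807750 Tg N.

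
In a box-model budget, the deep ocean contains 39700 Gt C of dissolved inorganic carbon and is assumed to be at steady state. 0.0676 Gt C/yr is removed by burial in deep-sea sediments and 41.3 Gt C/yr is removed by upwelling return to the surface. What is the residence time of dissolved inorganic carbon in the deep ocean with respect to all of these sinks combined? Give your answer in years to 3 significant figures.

Total removal flux = 0.0676 + 41.3 = 41.368 Gt C/yr.
τ = M / ΣF_out = 39700 / 41.368 = 959.7 yr.

960 yr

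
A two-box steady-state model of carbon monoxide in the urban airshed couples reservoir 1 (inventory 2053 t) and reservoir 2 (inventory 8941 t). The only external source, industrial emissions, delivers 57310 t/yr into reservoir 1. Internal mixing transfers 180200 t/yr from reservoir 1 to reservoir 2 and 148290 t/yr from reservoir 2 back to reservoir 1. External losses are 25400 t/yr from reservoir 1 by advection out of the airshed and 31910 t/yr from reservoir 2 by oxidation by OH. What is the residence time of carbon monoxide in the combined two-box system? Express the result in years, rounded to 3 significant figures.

0.192 yr

For the system as a whole, the A↔B exchange is internal and contributes nothing to the throughput; only the external sinks remove mass.
M_total = 2053 + 8941 = 10994 t.
ΣF_external_out = 25400 + 31910 = 57310 t/yr.
τ = M_total / ΣF_ext = 10994 / 57310 = 0.1918 yr.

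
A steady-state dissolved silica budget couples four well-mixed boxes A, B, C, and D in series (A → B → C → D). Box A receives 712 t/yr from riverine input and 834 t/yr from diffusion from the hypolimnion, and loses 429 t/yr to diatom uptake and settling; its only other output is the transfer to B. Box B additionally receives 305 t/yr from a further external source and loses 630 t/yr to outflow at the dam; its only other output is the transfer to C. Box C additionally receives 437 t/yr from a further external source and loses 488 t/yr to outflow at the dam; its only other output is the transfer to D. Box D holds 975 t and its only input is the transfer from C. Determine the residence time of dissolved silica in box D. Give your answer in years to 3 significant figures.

Box A: F(A→B) = (712 + 834) − 429 = 1117.0 t/yr.
Box B: F(B→C) = (1117.0 + 305) − 630 = 792.00 t/yr.
Box C: F(C→D) = (792.00 + 437) − 488 = 741.00 t/yr.
Box D throughput = its input = 741.00 t/yr; τ = 975 / 741.00 = 1.316 yr.

1.32 yr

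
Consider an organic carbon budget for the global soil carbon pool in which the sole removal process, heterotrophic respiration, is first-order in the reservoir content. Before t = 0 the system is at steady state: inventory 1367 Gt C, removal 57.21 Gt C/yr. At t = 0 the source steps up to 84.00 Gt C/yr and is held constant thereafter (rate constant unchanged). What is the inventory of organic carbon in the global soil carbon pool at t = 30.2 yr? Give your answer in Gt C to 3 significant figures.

Residence time τ = M₀/F₀ = 23.89 yr. The eventual steady state is M_∞ = M₀·(F₁/F₀) = 1367 × 84.00/57.21 = 2007.1 Gt C.
The anomaly ΔM(t) = M(t) − M_∞ decays as ΔM₀·e^(−t/τ) with ΔM₀ = 1367 − 2007.1 = −640.1 Gt C.
At t = 30.2 yr, e^(−t/τ) = e^(−1.264) = 0.2826, so ΔM = −180.9 Gt C and M = 2007.1 − 180.9 = 1826.3 Gt C.

1830 Gt C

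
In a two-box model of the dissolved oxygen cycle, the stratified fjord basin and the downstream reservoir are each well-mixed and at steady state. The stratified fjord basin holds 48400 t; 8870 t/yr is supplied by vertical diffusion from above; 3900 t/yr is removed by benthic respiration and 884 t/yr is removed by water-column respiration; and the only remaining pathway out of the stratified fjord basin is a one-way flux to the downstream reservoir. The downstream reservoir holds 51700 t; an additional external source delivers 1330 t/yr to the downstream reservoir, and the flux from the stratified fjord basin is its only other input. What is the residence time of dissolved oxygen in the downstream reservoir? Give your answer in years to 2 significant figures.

Balance the stratified fjord basin: ΣF_in = 8870.0 t/yr.
Flux to the downstream reservoir = ΣF_in − (3900 + 884) = 4086.0 t/yr.
Total input to the downstream reservoir = 4086.0 + 1330 = 5416.0 t/yr; at steady state this equals its total output.
τ = M / F = 51700 / 5416.0 = 9.546 yr.

9.5 yr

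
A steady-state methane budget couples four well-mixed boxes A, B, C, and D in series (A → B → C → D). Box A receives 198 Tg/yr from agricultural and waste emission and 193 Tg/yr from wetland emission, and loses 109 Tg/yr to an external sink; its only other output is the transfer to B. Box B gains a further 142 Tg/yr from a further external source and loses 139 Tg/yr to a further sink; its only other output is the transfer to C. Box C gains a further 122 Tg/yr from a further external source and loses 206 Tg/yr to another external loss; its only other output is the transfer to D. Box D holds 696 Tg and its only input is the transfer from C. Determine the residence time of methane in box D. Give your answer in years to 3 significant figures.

3.46 yr

Box A: F(A→B) = (198 + 193) − 109 = 282.00 Tg/yr.
Box B: F(B→C) = (282.00 + 142) − 139 = 285.00 Tg/yr.
Box C: F(C→D) = (285.00 + 122) − 206 = 201.00 Tg/yr.
Box D throughput = its input = 201.00 Tg/yr; τ = 696 / 201.00 = 3.463 yr.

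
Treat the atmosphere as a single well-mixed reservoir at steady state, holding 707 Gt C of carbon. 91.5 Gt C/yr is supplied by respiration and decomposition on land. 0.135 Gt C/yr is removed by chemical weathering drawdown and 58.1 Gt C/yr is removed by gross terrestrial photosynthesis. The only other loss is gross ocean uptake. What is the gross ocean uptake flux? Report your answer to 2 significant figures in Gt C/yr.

33 Gt C/yr

At steady state ΣF_in = ΣF_out.
ΣF_in = 91.500 Gt C/yr.
Gross ocean uptake flux = ΣF_in − (0.135 + 58.1) = 91.500 − 58.23 = 33.27 Gt C/yr.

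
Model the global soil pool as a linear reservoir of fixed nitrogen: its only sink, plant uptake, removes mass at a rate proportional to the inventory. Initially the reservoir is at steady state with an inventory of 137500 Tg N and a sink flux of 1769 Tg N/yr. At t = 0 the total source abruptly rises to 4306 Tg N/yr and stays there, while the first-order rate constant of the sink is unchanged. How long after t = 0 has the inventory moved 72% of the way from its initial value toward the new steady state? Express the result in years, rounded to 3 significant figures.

τ = M₀/F₀ = 137500/1769 = 77.73 yr.
The remaining gap fraction is e^(−t/τ); 72% covered ⇒ e^(−t/τ) = 0.280.
t = −τ ln(0.280) = 77.73 × 1.273 = 98.94 yr.

98.9 yr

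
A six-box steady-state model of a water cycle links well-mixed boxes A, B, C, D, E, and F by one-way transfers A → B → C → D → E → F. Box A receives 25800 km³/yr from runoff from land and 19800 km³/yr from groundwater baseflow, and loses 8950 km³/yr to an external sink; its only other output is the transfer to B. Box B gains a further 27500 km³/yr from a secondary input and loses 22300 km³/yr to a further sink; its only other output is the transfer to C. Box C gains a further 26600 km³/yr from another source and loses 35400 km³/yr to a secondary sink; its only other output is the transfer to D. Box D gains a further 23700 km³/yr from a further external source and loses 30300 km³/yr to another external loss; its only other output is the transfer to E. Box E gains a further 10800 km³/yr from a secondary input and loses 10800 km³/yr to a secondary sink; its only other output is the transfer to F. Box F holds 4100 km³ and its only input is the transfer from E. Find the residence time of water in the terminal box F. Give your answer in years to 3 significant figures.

Box A: F(A→B) = (25800 + 19800) − 8950 = 36650 km³/yr.
Box B: F(B→C) = (36650 + 27500) − 22300 = 41850 km³/yr.
Box C: F(C→D) = (41850 + 26600) − 35400 = 33050 km³/yr.
Box D: F(D→E) = (33050 + 23700) − 30300 = 26450 km³/yr.
Box E: F(E→F) = (26450 + 10800) − 10800 = 26450 km³/yr.
Box F throughput = its input = 26450 km³/yr; τ = 4100 / 26450 = 0.1550 yr.

0.155 yr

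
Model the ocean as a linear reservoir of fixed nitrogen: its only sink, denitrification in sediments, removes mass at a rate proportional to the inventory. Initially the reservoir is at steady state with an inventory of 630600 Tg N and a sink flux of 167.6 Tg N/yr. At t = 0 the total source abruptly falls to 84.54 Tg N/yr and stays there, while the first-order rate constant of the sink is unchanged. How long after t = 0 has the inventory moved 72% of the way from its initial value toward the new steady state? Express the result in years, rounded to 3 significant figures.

τ = M₀/F₀ = 630600/167.6 = 3763 yr.
The remaining gap fraction is e^(−t/τ); 72% covered ⇒ e^(−t/τ) = 0.280.
t = −τ ln(0.280) = 3763 × 1.273 = 4790 yr.

4790 yr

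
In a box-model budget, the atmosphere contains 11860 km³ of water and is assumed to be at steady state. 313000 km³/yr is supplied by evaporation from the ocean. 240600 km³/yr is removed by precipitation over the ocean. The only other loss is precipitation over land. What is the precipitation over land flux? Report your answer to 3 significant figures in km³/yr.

72400 km³/yr

At steady state ΣF_in = ΣF_out.
ΣF_in = 313000 km³/yr.
Precipitation over land flux = ΣF_in − (240600) = 313000 − 240600 = 72400 km³/yr.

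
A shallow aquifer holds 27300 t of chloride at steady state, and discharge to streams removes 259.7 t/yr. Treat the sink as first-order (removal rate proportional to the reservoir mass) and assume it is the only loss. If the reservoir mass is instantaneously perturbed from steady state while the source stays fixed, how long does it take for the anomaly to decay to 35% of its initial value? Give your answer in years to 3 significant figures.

For a linear reservoir the anomaly decays as exp(−t/τ) with τ = M/F = 27300/259.7 = 105.1 yr.
exp(−t/τ) = 0.35 ⇒ t = −τ ln(0.35) = 105.1 × 1.050 = 110.4 yr.

110 yr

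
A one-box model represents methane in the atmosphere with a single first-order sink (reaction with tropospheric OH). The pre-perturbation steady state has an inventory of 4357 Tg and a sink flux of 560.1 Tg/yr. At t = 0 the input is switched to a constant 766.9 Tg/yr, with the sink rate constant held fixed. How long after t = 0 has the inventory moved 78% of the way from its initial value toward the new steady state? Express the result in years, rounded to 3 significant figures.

τ = M₀/F₀ = 4357/560.1 = 7.779 yr.
The remaining gap fraction is e^(−t/τ); 78% covered ⇒ e^(−t/τ) = 0.220.
t = −τ ln(0.220) = 7.779 × 1.514 = 11.78 yr.

11.8 yr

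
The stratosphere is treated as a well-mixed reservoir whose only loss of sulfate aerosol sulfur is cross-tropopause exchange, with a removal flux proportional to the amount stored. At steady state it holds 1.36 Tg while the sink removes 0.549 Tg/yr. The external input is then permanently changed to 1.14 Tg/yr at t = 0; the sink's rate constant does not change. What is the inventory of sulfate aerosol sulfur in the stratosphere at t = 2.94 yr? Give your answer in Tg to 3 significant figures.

2.38 Tg

The sink rate constant is k = F₀/M₀ = 0.549/1.36 = 0.4037 yr⁻¹.
Solving dM/dt = F₁ − kM with M(0) = M₀ gives M(t) = F₁/k + (M₀ − F₁/k)·e^(−kt).
F₁/k = 1.14/0.4037 = 2.8240 Tg; kt = 0.4037 × 2.94 = 1.187, e^(−kt) = 0.3052.
M(2.94) = 2.8240 + (1.36 − 2.8240) × 0.3052 = 2.8240 − 0.4468 = 2.3772 Tg.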